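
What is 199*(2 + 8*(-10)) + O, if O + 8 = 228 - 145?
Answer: -15447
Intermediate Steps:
O = 75 (O = -8 + (228 - 145) = -8 + 83 = 75)
199*(2 + 8*(-10)) + O = 199*(2 + 8*(-10)) + 75 = 199*(2 - 80) + 75 = 199*(-78) + 75 = -15522 + 75 = -15447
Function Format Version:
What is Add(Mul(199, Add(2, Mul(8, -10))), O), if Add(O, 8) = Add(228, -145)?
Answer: -15447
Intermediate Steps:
O = 75 (O = Add(-8, Add(228, -145)) = Add(-8, 83) = 75)
Add(Mul(199, Add(2, Mul(8, -10))), O) = Add(Mul(199, Add(2, Mul(8, -10))), 75) = Add(Mul(199, Add(2, -80)), 75) = Add(Mul(199, -78), 75) = Add(-15522, 75) = -15447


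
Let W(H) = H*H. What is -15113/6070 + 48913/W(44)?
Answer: 133821571/5875760 ≈ 22.775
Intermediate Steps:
W(H) = H²
-15113/6070 + 48913/W(44) = -15113/6070 + 48913/(44²) = -15113*1/6070 + 48913/1936 = -15113/6070 + 48913*(1/1936) = -15113/6070 + 48913/1936 = 133821571/5875760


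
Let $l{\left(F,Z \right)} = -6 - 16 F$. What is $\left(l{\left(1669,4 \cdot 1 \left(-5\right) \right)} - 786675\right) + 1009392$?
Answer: $196007$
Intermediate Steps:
$\left(l{\left(1669,4 \cdot 1 \left(-5\right) \right)} - 786675\right) + 1009392 = \left(\left(-6 - 26704\right) - 786675\right) + 1009392 = \left(\left(-6 - 26704\right) + \left(-1129813 + 343138\right)\right) + 1009392 = \left(-26710 - 786675\right) + 1009392 = -813385 + 1009392 = 196007$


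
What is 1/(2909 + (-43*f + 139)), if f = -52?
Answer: 1/5284 ≈ 0.00018925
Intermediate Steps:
1/(2909 + (-43*f + 139)) = 1/(2909 + (-43*(-52) + 139)) = 1/(2909 + (2236 + 139)) = 1/(2909 + 2375) = 1/5284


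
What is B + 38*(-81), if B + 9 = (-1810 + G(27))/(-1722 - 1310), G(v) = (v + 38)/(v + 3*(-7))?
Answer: -56147909/18192 ≈ -3086.4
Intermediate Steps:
G(v) = (38 + v)/(-21 + v) (G(v) = (38 + v)/(v - 21) = (38 + v)/(-21 + v))
B = -152933/18192 (B = -9 + (-1810 + (38 + 27)/(-21 + 27))/(-1722 - 1310) = -9 + (-1810 + 65/6)/(-3032) = -9 + (-1810 + (⅙)*65)*(-1/3032) = -9 + (-1810 + 65/6)*(-1/3032) = -9 - 10795/6*(-1/3032) = -9 + 10795/18192 = -152933/18192 ≈ -8.4066)
B + 38*(-81) = -152933/18192 + 38*(-81) = -152933/18192 - 3078 = -56147909/18192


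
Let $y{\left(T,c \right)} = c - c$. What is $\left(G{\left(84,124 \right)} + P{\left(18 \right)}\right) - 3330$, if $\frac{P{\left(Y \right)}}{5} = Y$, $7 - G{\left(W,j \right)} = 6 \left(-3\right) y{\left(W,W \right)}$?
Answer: $-3233$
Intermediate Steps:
$y{\left(T,c \right)} = 0$
$G{\left(W,j \right)} = 7$ ($G{\left(W,j \right)} = 7 - 6 \left(-3\right) 0 = 7 - \left(-18\right) 0 = 7 - 0 = 7 + 0 = 7$)
$P{\left(Y \right)} = 5 Y$
$\left(G{\left(84,124 \right)} + P{\left(18 \right)}\right) - 3330 = \left(7 + 5 \cdot 18\right) - 3330 = \left(7 + 90\right) - 3330 = 97 - 3330 = -3233$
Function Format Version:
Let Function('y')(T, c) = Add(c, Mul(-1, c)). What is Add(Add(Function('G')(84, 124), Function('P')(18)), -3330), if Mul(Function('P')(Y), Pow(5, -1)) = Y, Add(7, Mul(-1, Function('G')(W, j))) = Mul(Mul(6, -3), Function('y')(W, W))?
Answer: -3233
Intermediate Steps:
Function('y')(T, c) = 0
Function('G')(W, j) = 7 (Function('G')(W, j) = Add(7, Mul(-1, Mul(Mul(6, -3), 0))) = Add(7, Mul(-1, Mul(-18, 0))) = Add(7, Mul(-1, 0)) = Add(7, 0) = 7)
Function('P')(Y) = Mul(5, Y)
Add(Add(Function('G')(84, 124), Function('P')(18)), -3330) = Add(Add(7, Mul(5, 18)), -3330) = Add(Add(7, 90), -3330) = Add(97, -3330) = -3233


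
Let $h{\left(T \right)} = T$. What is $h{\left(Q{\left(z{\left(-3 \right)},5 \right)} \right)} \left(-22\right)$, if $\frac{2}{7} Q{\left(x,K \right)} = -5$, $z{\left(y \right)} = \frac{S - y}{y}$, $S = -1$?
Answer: $385$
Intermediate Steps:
$z{\left(y \right)} = \frac{-1 - y}{y}$
$Q{\left(x,K \right)} = - \frac{35}{2}$ ($Q{\left(x,K \right)} = \frac{7}{2} \left(-5\right) = - \frac{35}{2}$)
$h{\left(Q{\left(z{\left(-3 \right)},5 \right)} \right)} \left(-22\right) = \left(- \frac{35}{2}\right) \left(-22\right) = 385$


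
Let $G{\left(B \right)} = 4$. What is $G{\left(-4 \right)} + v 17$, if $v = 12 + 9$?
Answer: $361$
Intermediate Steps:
$v = 21$
$G{\left(-4 \right)} + v 17 = 4 + 21 \cdot 17 = 4 + 357 = 361$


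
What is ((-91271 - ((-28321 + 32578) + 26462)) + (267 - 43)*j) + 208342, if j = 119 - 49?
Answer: 102032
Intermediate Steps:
j = 70
((-91271 - ((-28321 + 32578) + 26462)) + (267 - 43)*j) + 208342 = ((-91271 - ((-28321 + 32578) + 26462)) + (267 - 43)*70) + 208342 = ((-91271 - (4257 + 26462)) + 224*70) + 208342 = ((-91271 - 1*30719) + 15680) + 208342 = ((-91271 - 30719) + 15680) + 208342 = (-121990 + 15680) + 208342 = -106310 + 208342 = 102032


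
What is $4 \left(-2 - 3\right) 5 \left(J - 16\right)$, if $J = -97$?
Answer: $11300$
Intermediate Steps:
$4 \left(-2 - 3\right) 5 \left(J - 16\right) = 4 \left(-2 - 3\right) 5 \left(-97 - 16\right) = 4 \left(-5\right) 5 \left(-113\right) = \left(-20\right) 5 \left(-113\right) = \left(-100\right) \left(-113\right) = 11300$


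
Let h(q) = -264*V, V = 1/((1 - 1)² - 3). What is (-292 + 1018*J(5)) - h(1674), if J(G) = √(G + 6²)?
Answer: -380 + 1018*√41 ≈ 6138.4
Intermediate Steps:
V = -⅓ (V = 1/(0² - 3) = 1/(0 - 3) = 1/(-3) = -⅓ ≈ -0.33333)
J(G) = √(36 + G) (J(G) = √(G + 36) = √(36 + G))
h(q) = 88 (h(q) = -264*(-⅓) = 88)
(-292 + 1018*J(5)) - h(1674) = (-292 + 1018*√(36 + 5)) - 1*88 = (-292 + 1018*√41) - 88 = -380 + 1018*√41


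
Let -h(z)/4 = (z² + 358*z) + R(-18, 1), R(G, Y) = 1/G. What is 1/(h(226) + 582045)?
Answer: 9/486983 ≈ 1.8481e-5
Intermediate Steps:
h(z) = 2/9 - 1432*z - 4*z² (h(z) = -4*((z² + 358*z) + 1/(-18)) = -4*((z² + 358*z) - 1/18) = -4*(-1/18 + z² + 358*z) = 2/9 - 1432*z - 4*z²)
1/(h(226) + 582045) = 1/((2/9 - 1432*226 - 4*226²) + 582045) = 1/((2/9 - 323632 - 4*51076) + 582045) = 1/((2/9 - 323632 - 204304) + 582045) = 1/(-4751422/9 + 582045) = 1/(486983/9) = 9/486983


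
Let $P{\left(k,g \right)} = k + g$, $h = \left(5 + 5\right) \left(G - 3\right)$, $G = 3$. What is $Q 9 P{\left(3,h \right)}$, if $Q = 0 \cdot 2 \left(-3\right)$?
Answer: $0$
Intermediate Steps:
$h = 0$ ($h = \left(5 + 5\right) \left(3 - 3\right) = 10 \cdot 0 = 0$)
$P{\left(k,g \right)} = g + k$
$Q = 0$ ($Q = 0 \left(-3\right) = 0$)
$Q 9 P{\left(3,h \right)} = 0 \cdot 9 \left(0 + 3\right) = 0 \cdot 3 = 0$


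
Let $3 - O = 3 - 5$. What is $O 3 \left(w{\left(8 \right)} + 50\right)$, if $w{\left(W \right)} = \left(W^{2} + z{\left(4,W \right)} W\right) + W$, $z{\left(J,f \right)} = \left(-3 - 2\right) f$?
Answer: $-2970$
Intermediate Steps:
$O = 5$ ($O = 3 - \left(3 - 5\right) = 3 - -2 = 3 + 2 = 5$)
$z{\left(J,f \right)} = - 5 f$
$w{\left(W \right)} = W - 4 W^{2}$ ($w{\left(W \right)} = \left(W^{2} + - 5 W W\right) + W = \left(W^{2} - 5 W^{2}\right) + W = - 4 W^{2} + W = W - 4 W^{2}$)
$O 3 \left(w{\left(8 \right)} + 50\right) = 5 \cdot 3 \left(8 \left(1 - 32\right) + 50\right) = 15 \left(8 \left(1 - 32\right) + 50\right) = 15 \left(8 \left(-31\right) + 50\right) = 15 \left(-248 + 50\right) = 15 \left(-198\right) = -2970$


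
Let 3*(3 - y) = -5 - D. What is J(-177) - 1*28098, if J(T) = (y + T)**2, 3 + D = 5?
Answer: 12343/9 ≈ 1371.4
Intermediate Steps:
D = 2 (D = -3 + 5 = 2)
y = 16/3 (y = 3 - (-5 - 1*2)/3 = 3 - (-5 - 2)/3 = 3 - 1/3*(-7) = 3 + 7/3 = 16/3 ≈ 5.3333)
J(T) = (16/3 + T)**2
J(-177) - 1*28098 = (16 + 3*(-177))**2/9 - 1*28098 = (16 - 531)**2/9 - 28098 = (1/9)*(-515)**2 - 28098 = (1/9)*265225 - 28098 = 265225/9 - 28098 = 12343/9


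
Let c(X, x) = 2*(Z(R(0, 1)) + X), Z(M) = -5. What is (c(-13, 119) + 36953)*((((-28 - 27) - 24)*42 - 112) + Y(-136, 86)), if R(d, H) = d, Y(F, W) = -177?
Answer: -133159619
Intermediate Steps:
c(X, x) = -10 + 2*X (c(X, x) = 2*(-5 + X) = -10 + 2*X)
(c(-13, 119) + 36953)*((((-28 - 27) - 24)*42 - 112) + Y(-136, 86)) = ((-10 + 2*(-13)) + 36953)*((((-28 - 27) - 24)*42 - 112) - 177) = ((-10 - 26) + 36953)*(((-55 - 24)*42 - 112) - 177) = (-36 + 36953)*((-79*42 - 112) - 177) = 36917*((-3318 - 112) - 177) = 36917*(-3430 - 177) = 36917*(-3607) = -133159619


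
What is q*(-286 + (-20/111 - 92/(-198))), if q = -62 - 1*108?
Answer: 177917920/3663 ≈ 48572.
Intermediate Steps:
q = -170 (q = -62 - 108 = -170)
q*(-286 + (-20/111 - 92/(-198))) = -170*(-286 + (-20/111 - 92/(-198))) = -170*(-286 + (-20*1/111 - 92*(-1/198))) = -170*(-286 + (-20/111 + 46/99)) = -170*(-286 + 1042/3663) = -170*(-1046576/3663) = 177917920/3663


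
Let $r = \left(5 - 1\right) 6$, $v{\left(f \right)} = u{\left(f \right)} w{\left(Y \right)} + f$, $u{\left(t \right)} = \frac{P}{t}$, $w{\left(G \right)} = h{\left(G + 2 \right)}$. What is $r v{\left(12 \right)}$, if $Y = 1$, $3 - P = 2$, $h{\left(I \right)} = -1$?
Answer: $286$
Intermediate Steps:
$P = 1$ ($P = 3 - 2 = 1$)
$w{\left(G \right)} = -1$
$u{\left(t \right)} = \frac{1}{t}$ ($u{\left(t \right)} = 1 \frac{1}{t} = \frac{1}{t}$)
$v{\left(f \right)} = f - \frac{1}{f}$ ($v{\left(f \right)} = \frac{1}{f} \left(-1\right) + f = - \frac{1}{f} + f = f - \frac{1}{f}$)
$r = 24$ ($r = 4 \cdot 6 = 24$)
$r v{\left(12 \right)} = 24 \left(12 - \frac{1}{12}\right) = 24 \cdot \frac{143}{12} = 286$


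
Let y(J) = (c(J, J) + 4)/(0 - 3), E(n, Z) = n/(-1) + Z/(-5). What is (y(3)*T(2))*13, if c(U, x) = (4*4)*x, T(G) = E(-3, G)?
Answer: -8788/15 ≈ -585.87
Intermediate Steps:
E(n, Z) = -n - Z/5 (E(n, Z) = n*(-1) + Z*(-⅕) = -n - Z/5)
T(G) = 3 - G/5 (T(G) = -1*(-3) - G/5 = 3 - G/5)
c(U, x) = 16*x
y(J) = -4/3 - 16*J/3 (y(J) = (16*J + 4)/(0 - 3) = (4 + 16*J)/(-3) = (4 + 16*J)*(-⅓) = -4/3 - 16*J/3)
(y(3)*T(2))*13 = ((-4/3 - 16/3*3)*(3 - ⅕*2))*13 = ((-4/3 - 16)*(3 - ⅖))*13 = -52/3*13/5*13 = -676/15*13 = -8788/15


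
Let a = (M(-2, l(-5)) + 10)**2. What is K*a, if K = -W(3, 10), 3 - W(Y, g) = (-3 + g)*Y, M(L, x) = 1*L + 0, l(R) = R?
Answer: 1152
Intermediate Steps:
M(L, x) = L (M(L, x) = L + 0 = L)
W(Y, g) = 3 - Y*(-3 + g) (W(Y, g) = 3 - (-3 + g)*Y = 3 - Y*(-3 + g))
K = 18 (K = -(3 + 3*3 - 1*3*10) = -(3 + 9 - 30) = -1*(-18) = 18)
a = 64 (a = (-2 + 10)**2 = 8**2 = 64)
K*a = 18*64 = 1152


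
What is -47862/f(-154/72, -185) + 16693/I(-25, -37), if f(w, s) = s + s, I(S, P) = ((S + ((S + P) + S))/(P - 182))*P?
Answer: -15598563/20720 ≈ -752.83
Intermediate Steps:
I(S, P) = P*(P + 3*S)/(-182 + P) (I(S, P) = ((S + ((P + S) + S))/(-182 + P))*P = ((S + (P + 2*S))/(-182 + P))*P = ((P + 3*S)/(-182 + P))*P = P*(P + 3*S)/(-182 + P))
f(w, s) = 2*s
-47862/f(-154/72, -185) + 16693/I(-25, -37) = -47862/(2*(-185)) + 16693/((-37*(-37 + 3*(-25))/(-182 - 37))) = -47862/(-370) + 16693/((-37*(-37 - 75)/(-219))) = -47862*(-1/370) + 16693/((-37*(-1/219)*(-112))) = 23931/185 + 16693/(-4144/219) = 23931/185 + 16693*(-219/4144) = 23931/185 - 3655767/4144 = -15598563/20720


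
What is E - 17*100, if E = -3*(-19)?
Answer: -1643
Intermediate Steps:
E = 57
E - 17*100 = 57 - 17*100 = 57 - 1700 = -1643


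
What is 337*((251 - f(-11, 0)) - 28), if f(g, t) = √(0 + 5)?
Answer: 75151 - 337*√5 ≈ 74398.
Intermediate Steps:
f(g, t) = √5
337*((251 - f(-11, 0)) - 28) = 337*((251 - √5) - 28) = 337*(223 - √5) = 75151 - 337*√5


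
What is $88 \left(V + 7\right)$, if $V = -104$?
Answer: $-8536$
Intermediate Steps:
$88 \left(V + 7\right) = 88 \left(-104 + 7\right) = 88 \left(-97\right) = -8536$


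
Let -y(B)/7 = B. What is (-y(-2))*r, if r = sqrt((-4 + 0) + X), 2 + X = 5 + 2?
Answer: -14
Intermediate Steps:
y(B) = -7*B
X = 5 (X = -2 + (5 + 2) = -2 + 7 = 5)
r = 1 (r = sqrt((-4 + 0) + 5) = sqrt(-4 + 5) = sqrt(1) = 1)
(-y(-2))*r = -(-7)*(-2)*1 = -1*14*1 = -14*1 = -14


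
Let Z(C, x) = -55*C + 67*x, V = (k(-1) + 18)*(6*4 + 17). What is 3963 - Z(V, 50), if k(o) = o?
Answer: 38948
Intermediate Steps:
V = 697 (V = (-1 + 18)*(6*4 + 17) = 17*(24 + 17) = 17*41 = 697)
3963 - Z(V, 50) = 3963 - (-55*697 + 67*50) = 3963 - (-38335 + 3350) = 3963 - 1*(-34985) = 3963 + 34985 = 38948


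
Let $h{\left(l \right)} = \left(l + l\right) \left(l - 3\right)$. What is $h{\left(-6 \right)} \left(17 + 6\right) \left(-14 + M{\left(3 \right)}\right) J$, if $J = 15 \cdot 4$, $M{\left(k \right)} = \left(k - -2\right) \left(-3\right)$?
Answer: $-4322160$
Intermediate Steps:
$M{\left(k \right)} = -6 - 3 k$ ($M{\left(k \right)} = \left(k + 2\right) \left(-3\right) = \left(2 + k\right) \left(-3\right) = -6 - 3 k$)
$J = 60$
$h{\left(l \right)} = 2 l \left(-3 + l\right)$
$h{\left(-6 \right)} \left(17 + 6\right) \left(-14 + M{\left(3 \right)}\right) J = 2 \left(-6\right) \left(-3 - 6\right) \left(17 + 6\right) \left(-14 - 15\right) 60 = 2 \left(-6\right) \left(-9\right) 23 \left(-14 - 15\right) 60 = 108 \cdot 23 \left(-14 - 15\right) 60 = 108 \cdot 23 \left(-29\right) 60 = 108 \left(-667\right) 60 = \left(-72036\right) 60 = -4322160$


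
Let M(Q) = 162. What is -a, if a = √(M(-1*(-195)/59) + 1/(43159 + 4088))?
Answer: -√361629246705/47247 ≈ -12.728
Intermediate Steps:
a = √361629246705/47247 (a = √(162 + 1/(43159 + 4088)) = √(162 + 1/47247) = √(7654015/47247) = √361629246705/47247 ≈ 12.728)
-a = -√361629246705/47247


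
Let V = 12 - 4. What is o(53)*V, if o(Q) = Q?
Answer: 424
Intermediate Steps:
V = 8
o(53)*V = 53*8 = 424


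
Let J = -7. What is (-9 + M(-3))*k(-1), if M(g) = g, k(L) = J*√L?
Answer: 84*I ≈ 84.0*I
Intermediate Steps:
k(L) = -7*√L
(-9 + M(-3))*k(-1) = (-9 - 3)*(-7*I) = -(-84)*I = 84*I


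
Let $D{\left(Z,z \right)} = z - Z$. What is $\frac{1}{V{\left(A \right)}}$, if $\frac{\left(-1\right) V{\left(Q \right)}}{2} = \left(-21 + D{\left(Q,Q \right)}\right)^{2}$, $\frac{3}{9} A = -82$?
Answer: $- \frac{1}{882} \approx -0.0011338$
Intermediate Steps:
$A = -246$ ($A = 3 \left(-82\right) = -246$)
$V{\left(Q \right)} = -882$ ($V{\left(Q \right)} = - 2 \left(-21 + \left(Q - Q\right)\right)^{2} = - 2 \left(-21 + 0\right)^{2} = - 2 \left(-21\right)^{2} = \left(-2\right) 441 = -882$)
$\frac{1}{V{\left(A \right)}} = \frac{1}{-882} = - \frac{1}{882}$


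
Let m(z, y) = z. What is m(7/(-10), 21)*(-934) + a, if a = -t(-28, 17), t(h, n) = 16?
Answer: 3189/5 ≈ 637.80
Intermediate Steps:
a = -16 (a = -1*16 = -16)
m(7/(-10), 21)*(-934) + a = (7/(-10))*(-934) - 16 = (7*(-⅒))*(-934) - 16 = -7/10*(-934) - 16 = 3269/5 - 16 = 3189/5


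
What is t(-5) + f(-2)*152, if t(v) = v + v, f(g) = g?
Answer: -314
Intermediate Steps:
t(v) = 2*v
t(-5) + f(-2)*152 = 2*(-5) - 2*152 = -10 - 304 = -314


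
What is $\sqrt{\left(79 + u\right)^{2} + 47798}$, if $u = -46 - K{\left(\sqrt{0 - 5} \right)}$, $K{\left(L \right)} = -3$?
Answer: $\sqrt{49094} \approx 221.57$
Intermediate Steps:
$u = -43$ ($u = -46 - -3 = -46 + 3 = -43$)
$\sqrt{\left(79 + u\right)^{2} + 47798} = \sqrt{\left(79 - 43\right)^{2} + 47798} = \sqrt{36^{2} + 47798} = \sqrt{1296 + 47798} = \sqrt{49094}$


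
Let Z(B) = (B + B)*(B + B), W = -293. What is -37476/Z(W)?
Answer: -9369/85849 ≈ -0.10913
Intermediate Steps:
Z(B) = 4*B² (Z(B) = (2*B)*(2*B) = 4*B²)
-37476/Z(W) = -37476/(4*(-293)²) = -37476/(4*85849) = -37476/343396 = -37476*1/343396 = -9369/85849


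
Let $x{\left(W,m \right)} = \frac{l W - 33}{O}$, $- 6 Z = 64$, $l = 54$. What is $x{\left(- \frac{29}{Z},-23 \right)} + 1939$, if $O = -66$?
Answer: $\frac{681921}{352} \approx 1937.3$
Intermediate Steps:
$Z = - \frac{32}{3}$ ($Z = \left(- \frac{1}{6}\right) 64 = - \frac{32}{3} \approx -10.667$)
$x{\left(W,m \right)} = \frac{1}{2} - \frac{9 W}{11}$ ($x{\left(W,m \right)} = \frac{54 W - 33}{-66} = \left(-33 + 54 W\right) \left(- \frac{1}{66}\right) = \frac{1}{2} - \frac{9 W}{11}$)
$x{\left(- \frac{29}{Z},-23 \right)} + 1939 = \left(\frac{1}{2} - \frac{9 \left(- \frac{29}{- \frac{32}{3}}\right)}{11}\right) + 1939 = \left(\frac{1}{2} - \frac{9 \left(\left(-29\right) \left(- \frac{3}{32}\right)\right)}{11}\right) + 1939 = \left(\frac{1}{2} - \frac{783}{352}\right) + 1939 = - \frac{607}{352} + 1939 = \frac{681921}{352}$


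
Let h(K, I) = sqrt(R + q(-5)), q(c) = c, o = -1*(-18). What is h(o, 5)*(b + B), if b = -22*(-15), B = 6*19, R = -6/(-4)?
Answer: 222*I*sqrt(14) ≈ 830.65*I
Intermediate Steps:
R = 3/2 (R = -6*(-1/4) = 3/2 ≈ 1.5000)
o = 18
h(K, I) = I*sqrt(14)/2 (h(K, I) = sqrt(3/2 - 5) = sqrt(-7/2) = I*sqrt(14)/2)
B = 114
b = 330
h(o, 5)*(b + B) = (I*sqrt(14)/2)*(330 + 114) = (I*sqrt(14)/2)*444 = 222*I*sqrt(14)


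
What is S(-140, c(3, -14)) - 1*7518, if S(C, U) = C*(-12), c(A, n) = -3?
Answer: -5838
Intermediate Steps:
S(C, U) = -12*C
S(-140, c(3, -14)) - 1*7518 = -12*(-140) - 1*7518 = 1680 - 7518 = -5838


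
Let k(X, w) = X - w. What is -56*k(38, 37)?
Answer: -56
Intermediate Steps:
-56*k(38, 37) = -56*(38 - 1*37) = -56*(38 - 37) = -56*1 = -56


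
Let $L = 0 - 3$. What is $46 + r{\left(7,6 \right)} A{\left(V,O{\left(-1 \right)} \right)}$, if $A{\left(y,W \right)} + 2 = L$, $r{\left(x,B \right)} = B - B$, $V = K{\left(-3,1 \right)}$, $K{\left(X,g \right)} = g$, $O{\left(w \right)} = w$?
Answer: $46$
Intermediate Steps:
$V = 1$
$r{\left(x,B \right)} = 0$
$L = -3$ ($L = 0 - 3 = -3$)
$A{\left(y,W \right)} = -5$ ($A{\left(y,W \right)} = -2 - 3 = -5$)
$46 + r{\left(7,6 \right)} A{\left(V,O{\left(-1 \right)} \right)} = 46 + 0 \left(-5\right) = 46 + 0 = 46$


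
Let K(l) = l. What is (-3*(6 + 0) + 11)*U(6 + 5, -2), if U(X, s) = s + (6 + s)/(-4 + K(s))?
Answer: 56/3 ≈ 18.667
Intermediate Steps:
U(X, s) = s + (6 + s)/(-4 + s)
(-3*(6 + 0) + 11)*U(6 + 5, -2) = (-3*(6 + 0) + 11)*((6 + (-2)**2 - 3*(-2))/(-4 - 2)) = (-3*6 + 11)*((6 + 4 + 6)/(-6)) = (-18 + 11)*(-1/6*16) = -7*(-8/3) = 56/3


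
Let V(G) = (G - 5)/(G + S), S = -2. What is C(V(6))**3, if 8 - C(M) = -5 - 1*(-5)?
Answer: 512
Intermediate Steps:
V(G) = (-5 + G)/(-2 + G) (V(G) = (G - 5)/(G - 2) = (-5 + G)/(-2 + G))
C(M) = 8 (C(M) = 8 - (-5 - 1*(-5)) = 8 - (-5 + 5) = 8 - 1*0 = 8 + 0 = 8)
C(V(6))**3 = 8**3 = 512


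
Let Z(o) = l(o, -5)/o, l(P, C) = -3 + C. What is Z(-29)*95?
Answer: 760/29 ≈ 26.207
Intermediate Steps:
Z(o) = -8/o (Z(o) = (-3 - 5)/o = -8/o)
Z(-29)*95 = -8/(-29)*95 = -8*(-1/29)*95 = (8/29)*95 = 760/29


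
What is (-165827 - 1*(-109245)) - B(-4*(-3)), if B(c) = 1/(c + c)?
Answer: -1357969/24 ≈ -56582.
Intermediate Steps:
B(c) = 1/(2*c)
(-165827 - 1*(-109245)) - B(-4*(-3)) = (-165827 - 1*(-109245)) - 1/(2*((-4*(-3)))) = (-165827 + 109245) - 1/(2*12) = -56582 - 1/(2*12) = -56582 - 1*1/24 = -56582 - 1/24 = -1357969/24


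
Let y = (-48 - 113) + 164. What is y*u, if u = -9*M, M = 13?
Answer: -351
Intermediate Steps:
u = -117 (u = -9*13 = -117)
y = 3 (y = -161 + 164 = 3)
y*u = 3*(-117) = -351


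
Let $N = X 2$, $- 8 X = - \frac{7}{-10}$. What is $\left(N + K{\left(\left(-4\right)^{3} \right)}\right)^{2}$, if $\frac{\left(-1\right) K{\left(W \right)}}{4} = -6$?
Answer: $\frac{908209}{1600} \approx 567.63$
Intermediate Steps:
$K{\left(W \right)} = 24$ ($K{\left(W \right)} = \left(-4\right) \left(-6\right) = 24$)
$X = - \frac{7}{80}$ ($X = - \frac{\left(-7\right) \frac{1}{-10}}{8} = - \frac{\left(-7\right) \left(- \frac{1}{10}\right)}{8} = \left(- \frac{1}{8}\right) \frac{7}{10} = - \frac{7}{80} \approx -0.0875$)
$N = - \frac{7}{40}$ ($N = \left(- \frac{7}{80}\right) 2 = - \frac{7}{40} \approx -0.175$)
$\left(N + K{\left(\left(-4\right)^{3} \right)}\right)^{2} = \left(- \frac{7}{40} + 24\right)^{2} = \left(\frac{953}{40}\right)^{2} = \frac{908209}{1600}$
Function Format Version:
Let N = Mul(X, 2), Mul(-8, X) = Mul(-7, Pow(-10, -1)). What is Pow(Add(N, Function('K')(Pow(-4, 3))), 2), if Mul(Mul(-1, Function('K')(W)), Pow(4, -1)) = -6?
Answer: Rational(908209, 1600) ≈ 567.63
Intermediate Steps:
Function('K')(W) = 24 (Function('K')(W) = Mul(-4, -6) = 24)
X = Rational(-7, 80) (X = Mul(Rational(-1, 8), Mul(-7, Pow(-10, -1))) = Mul(Rational(-1, 8), Mul(-7, Rational(-1, 10))) = Mul(Rational(-1, 8), Rational(7, 10)) = Rational(-7, 80) ≈ -0.087500)
N = Rational(-7, 40) (N = Mul(Rational(-7, 80), 2) = Rational(-7, 40) ≈ -0.17500)
Pow(Add(N, Function('K')(Pow(-4, 3))), 2) = Pow(Add(Rational(-7, 40), 24), 2) = Pow(Rational(953, 40), 2) = Rational(908209, 1600)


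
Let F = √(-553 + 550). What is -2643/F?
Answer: 881*I*√3 ≈ 1525.9*I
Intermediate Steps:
F = I*√3 (F = √(-3) = I*√3 ≈ 1.732*I)
-2643/F = -2643*(-I*√3/3) = -(-881)*I*√3 = 881*I*√3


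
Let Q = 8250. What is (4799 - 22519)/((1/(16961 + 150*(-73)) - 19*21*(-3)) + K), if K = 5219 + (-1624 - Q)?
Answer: 106514920/20786037 ≈ 5.1244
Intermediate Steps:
K = -4655 (K = 5219 + (-1624 - 1*8250) = 5219 + (-1624 - 8250) = 5219 - 9874 = -4655)
(4799 - 22519)/((1/(16961 + 150*(-73)) - 19*21*(-3)) + K) = (4799 - 22519)/((1/(16961 + 150*(-73)) - 19*21*(-3)) - 4655) = -17720/((1/(16961 - 10950) - 399*(-3)) - 4655) = -17720/((1/6011 + 1197) - 4655) = -17720/(7195168/6011 - 4655) = -17720/(-20786037/6011) = -17720*(-6011/20786037) = 106514920/20786037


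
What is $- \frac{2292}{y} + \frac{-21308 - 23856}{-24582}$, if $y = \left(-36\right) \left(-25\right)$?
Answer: $- \frac{72659}{102425} \approx -0.70939$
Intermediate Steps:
$y = 900$
$- \frac{2292}{y} + \frac{-21308 - 23856}{-24582} = - \frac{2292}{900} + \frac{-21308 - 23856}{-24582} = \left(-2292\right) \frac{1}{900} + \left(-21308 - 23856\right) \left(- \frac{1}{24582}\right) = - \frac{191}{75} - - \frac{22582}{12291} = - \frac{191}{75} + \frac{22582}{12291} = - \frac{72659}{102425}$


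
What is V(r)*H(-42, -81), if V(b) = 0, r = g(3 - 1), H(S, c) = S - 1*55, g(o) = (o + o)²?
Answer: 0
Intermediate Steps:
g(o) = 4*o² (g(o) = (2*o)² = 4*o²)
H(S, c) = -55 + S (H(S, c) = S - 55 = -55 + S)
r = 16 (r = 4*(3 - 1)² = 4*2² = 4*4 = 16)
V(r)*H(-42, -81) = 0*(-55 - 42) = 0*(-97) = 0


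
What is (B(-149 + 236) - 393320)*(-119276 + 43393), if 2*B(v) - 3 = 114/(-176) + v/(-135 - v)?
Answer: 194358631397531/6512 ≈ 2.9846e+10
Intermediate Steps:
B(v) = 207/176 + v/(2*(-135 - v)) (B(v) = 3/2 + (114/(-176) + v/(-135 - v))/2 = 3/2 + (114*(-1/176) + v/(-135 - v))/2 = 3/2 + (-57/88 + v/(-135 - v))/2 = 3/2 + (-57/176 + v/(2*(-135 - v))) = 207/176 + v/(2*(-135 - v)))
(B(-149 + 236) - 393320)*(-119276 + 43393) = ((27945 + 119*(-149 + 236))/(176*(135 + (-149 + 236))) - 393320)*(-119276 + 43393) = ((27945 + 119*87)/(176*(135 + 87)) - 393320)*(-75883) = ((1/176)*(27945 + 10353)/222 - 393320)*(-75883) = ((1/176)*(1/222)*38298 - 393320)*(-75883) = (6383/6512 - 393320)*(-75883) = -2561293457/6512*(-75883) = 194358631397531/6512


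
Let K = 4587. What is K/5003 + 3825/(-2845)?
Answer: -1217292/2846707 ≈ -0.42761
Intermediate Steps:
K/5003 + 3825/(-2845) = 4587/5003 + 3825/(-2845) = 4587*(1/5003) + 3825*(-1/2845) = 4587/5003 - 765/569 = -1217292/2846707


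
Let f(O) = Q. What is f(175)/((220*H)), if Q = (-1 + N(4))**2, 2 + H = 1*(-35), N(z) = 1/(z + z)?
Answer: -49/520960 ≈ -9.4057e-5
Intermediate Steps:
N(z) = 1/(2*z)
H = -37 (H = -2 + 1*(-35) = -2 - 35 = -37)
Q = 49/64 (Q = (-1 + (1/2)/4)**2 = (-1 + (1/2)*(1/4))**2 = (-1 + 1/8)**2 = (-7/8)**2 = 49/64 ≈ 0.76563)
f(O) = 49/64
f(175)/((220*H)) = 49/(64*((220*(-37)))) = (49/64)/(-8140) = (49/64)*(-1/8140) = -49/520960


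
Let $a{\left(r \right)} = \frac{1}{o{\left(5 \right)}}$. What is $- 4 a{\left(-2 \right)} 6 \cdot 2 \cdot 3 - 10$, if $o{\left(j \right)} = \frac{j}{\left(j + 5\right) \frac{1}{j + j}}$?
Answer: $- \frac{194}{5} \approx -38.8$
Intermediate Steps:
$o{\left(j \right)} = \frac{2 j^{2}}{5 + j}$ ($o{\left(j \right)} = \frac{j}{\left(5 + j\right) \frac{1}{2 j}} = \frac{j}{\frac{1}{2} \frac{1}{j} \left(5 + j\right)} = j \frac{2 j}{5 + j} = \frac{2 j^{2}}{5 + j}$)
$a{\left(r \right)} = \frac{1}{5}$ ($a{\left(r \right)} = \frac{1}{2 \cdot 5^{2} \frac{1}{5 + 5}} = \frac{1}{2 \cdot 25 \cdot \frac{1}{10}} = \frac{1}{5}$)
$- 4 a{\left(-2 \right)} 6 \cdot 2 \cdot 3 - 10 = \left(-4\right) \frac{1}{5} \cdot 6 \cdot 2 \cdot 3 - 10 = \left(- \frac{4}{5}\right) 6 \cdot 6 - 10 = \left(- \frac{24}{5}\right) 6 - 10 = - \frac{144}{5} - 10 = - \frac{194}{5}$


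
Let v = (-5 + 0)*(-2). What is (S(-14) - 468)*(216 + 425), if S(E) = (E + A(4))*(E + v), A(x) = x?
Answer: -274348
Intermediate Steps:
v = 10 (v = -5*(-2) = 10)
S(E) = (4 + E)*(10 + E) (S(E) = (E + 4)*(E + 10) = (4 + E)*(10 + E))
(S(-14) - 468)*(216 + 425) = ((40 + (-14)² + 14*(-14)) - 468)*(216 + 425) = ((40 + 196 - 196) - 468)*641 = (40 - 468)*641 = -428*641 = -274348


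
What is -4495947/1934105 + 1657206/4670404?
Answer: -8896339220979/4516525864210 ≈ -1.9697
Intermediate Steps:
-4495947/1934105 + 1657206/4670404 = -4495947*1/1934105 + 1657206*(1/4670404) = -4495947/1934105 + 828603/2335202 = -8896339220979/4516525864210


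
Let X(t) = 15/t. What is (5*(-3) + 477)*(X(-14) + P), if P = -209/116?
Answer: -76989/58 ≈ -1327.4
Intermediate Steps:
P = -209/116 (P = -209*1/116 = -209/116 ≈ -1.8017)
(5*(-3) + 477)*(X(-14) + P) = (5*(-3) + 477)*(15/(-14) - 209/116) = (-15 + 477)*(15*(-1/14) - 209/116) = 462*(-15/14 - 209/116) = 462*(-2333/812) = -76989/58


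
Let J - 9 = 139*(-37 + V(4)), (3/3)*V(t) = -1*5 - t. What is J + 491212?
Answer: 484827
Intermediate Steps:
V(t) = -5 - t (V(t) = -1*5 - t = -5 - t)
J = -6385 (J = 9 + 139*(-37 + (-5 - 1*4)) = 9 + 139*(-37 + (-5 - 4)) = 9 + 139*(-37 - 9) = 9 + 139*(-46) = 9 - 6394 = -6385)
J + 491212 = -6385 + 491212 = 484827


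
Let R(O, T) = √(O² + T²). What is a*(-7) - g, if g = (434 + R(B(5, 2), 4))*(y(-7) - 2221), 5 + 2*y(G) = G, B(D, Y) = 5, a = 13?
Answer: 966427 + 2227*√41 ≈ 9.8069e+5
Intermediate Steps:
y(G) = -5/2 + G/2
g = -966518 - 2227*√41 (g = (434 + √(5² + 4²))*((-5/2 + (½)*(-7)) - 2221) = (434 + √(25 + 16))*((-5/2 - 7/2) - 2221) = (434 + √41)*(-6 - 2221) = (434 + √41)*(-2227) = -966518 - 2227*√41 ≈ -9.8078e+5)
a*(-7) - g = 13*(-7) - (-966518 - 2227*√41) = -91 + (966518 + 2227*√41) = 966427 + 2227*√41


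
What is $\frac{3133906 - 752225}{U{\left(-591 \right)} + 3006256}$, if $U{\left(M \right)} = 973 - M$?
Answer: $\frac{2381681}{3007820} \approx 0.79183$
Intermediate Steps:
$\frac{3133906 - 752225}{U{\left(-591 \right)} + 3006256} = \frac{3133906 - 752225}{\left(973 - -591\right) + 3006256} = \frac{2381681}{\left(973 + 591\right) + 3006256} = \frac{2381681}{1564 + 3006256} = \frac{2381681}{3007820}$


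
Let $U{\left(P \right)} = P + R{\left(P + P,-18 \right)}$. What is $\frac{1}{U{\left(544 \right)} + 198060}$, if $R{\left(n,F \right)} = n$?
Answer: $\frac{1}{199692} \approx 5.0077 \cdot 10^{-6}$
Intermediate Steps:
$U{\left(P \right)} = 3 P$ ($U{\left(P \right)} = P + \left(P + P\right) = P + 2 P = 3 P$)
$\frac{1}{U{\left(544 \right)} + 198060} = \frac{1}{3 \cdot 544 + 198060} = \frac{1}{1632 + 198060} = \frac{1}{199692}$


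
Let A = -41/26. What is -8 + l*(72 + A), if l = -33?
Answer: -60631/26 ≈ -2332.0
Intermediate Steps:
A = -41/26 (A = -41*1/26 = -41/26 ≈ -1.5769)
-8 + l*(72 + A) = -8 - 33*(72 - 41/26) = -8 - 33*1831/26 = -8 - 60423/26 = -60631/26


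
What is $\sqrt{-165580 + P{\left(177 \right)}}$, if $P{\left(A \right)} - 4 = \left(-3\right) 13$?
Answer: $i \sqrt{165615} \approx 406.96 i$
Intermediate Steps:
$P{\left(A \right)} = -35$ ($P{\left(A \right)} = 4 - 39 = -35$)
$\sqrt{-165580 + P{\left(177 \right)}} = \sqrt{-165580 - 35} = \sqrt{-165615} = i \sqrt{165615}$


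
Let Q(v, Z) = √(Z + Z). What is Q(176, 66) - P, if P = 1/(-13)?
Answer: 1/13 + 2*√33 ≈ 11.566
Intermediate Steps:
Q(v, Z) = √2*√Z (Q(v, Z) = √(2*Z) = √2*√Z)
P = -1/13 ≈ -0.076923
Q(176, 66) - P = √2*√66 - 1*(-1/13) = 2*√33 + 1/13 = 1/13 + 2*√33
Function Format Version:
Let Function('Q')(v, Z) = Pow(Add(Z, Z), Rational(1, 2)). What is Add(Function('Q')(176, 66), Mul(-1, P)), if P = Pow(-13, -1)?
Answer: Add(Rational(1, 13), Mul(2, Pow(33, Rational(1, 2)))) ≈ 11.566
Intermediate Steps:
Function('Q')(v, Z) = Mul(Pow(2, Rational(1, 2)), Pow(Z, Rational(1, 2))) (Function('Q')(v, Z) = Pow(Mul(2, Z), Rational(1, 2)) = Mul(Pow(2, Rational(1, 2)), Pow(Z, Rational(1, 2))))
P = Rational(-1, 13) ≈ -0.076923
Add(Function('Q')(176, 66), Mul(-1, P)) = Add(Mul(Pow(2, Rational(1, 2)), Pow(66, Rational(1, 2))), Mul(-1, Rational(-1, 13))) = Add(Mul(2, Pow(33, Rational(1, 2))), Rational(1, 13)) = Add(Rational(1, 13), Mul(2, Pow(33, Rational(1, 2))))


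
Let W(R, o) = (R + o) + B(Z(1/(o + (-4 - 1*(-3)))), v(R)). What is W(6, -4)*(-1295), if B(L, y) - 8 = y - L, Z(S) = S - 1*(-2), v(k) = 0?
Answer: -10619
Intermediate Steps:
Z(S) = 2 + S (Z(S) = S + 2 = 2 + S)
B(L, y) = 8 + y - L (B(L, y) = 8 + (y - L) = 8 + y - L)
W(R, o) = 6 + R + o - 1/(-1 + o) (W(R, o) = (R + o) + (8 + 0 - (2 + 1/(o + (-4 - 1*(-3))))) = (R + o) + (8 + 0 - (2 + 1/(o + (-4 + 3)))) = (R + o) + (8 + 0 - (2 + 1/(o - 1))) = (R + o) + (8 + 0 - (2 + 1/(-1 + o))) = (R + o) + (8 + 0 + (-2 - 1/(-1 + o))) = (R + o) + (6 - 1/(-1 + o)) = 6 + R + o - 1/(-1 + o))
W(6, -4)*(-1295) = ((-1 + (-1 - 4)*(6 + 6 - 4))/(-1 - 4))*(-1295) = ((-1 - 5*8)/(-5))*(-1295) = -(-1 - 40)/5*(-1295) = -⅕*(-41)*(-1295) = (41/5)*(-1295) = -10619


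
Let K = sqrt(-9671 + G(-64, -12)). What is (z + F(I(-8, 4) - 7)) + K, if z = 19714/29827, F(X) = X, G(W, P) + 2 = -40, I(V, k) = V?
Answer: -427691/29827 + I*sqrt(9713) ≈ -14.339 + 98.555*I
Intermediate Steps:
G(W, P) = -42 (G(W, P) = -2 - 40 = -42)
z = 19714/29827 (z = 19714*(1/29827) = 19714/29827 ≈ 0.66094)
K = I*sqrt(9713) (K = sqrt(-9671 - 42) = sqrt(-9713) = I*sqrt(9713) ≈ 98.555*I)
(z + F(I(-8, 4) - 7)) + K = (19714/29827 + (-8 - 7)) + I*sqrt(9713) = (19714/29827 - 15) + I*sqrt(9713) = -427691/29827 + I*sqrt(9713)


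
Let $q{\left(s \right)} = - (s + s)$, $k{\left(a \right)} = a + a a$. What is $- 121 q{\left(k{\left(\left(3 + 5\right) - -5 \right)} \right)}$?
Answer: $44044$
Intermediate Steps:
$k{\left(a \right)} = a + a^{2}$
$q{\left(s \right)} = - 2 s$
$- 121 q{\left(k{\left(\left(3 + 5\right) - -5 \right)} \right)} = - 121 \left(- 2 \left(\left(3 + 5\right) - -5\right) \left(1 + \left(\left(3 + 5\right) - -5\right)\right)\right) = - 121 \left(- 2 \left(8 + 5\right) \left(1 + \left(8 + 5\right)\right)\right) = - 121 \left(- 2 \cdot 13 \left(1 + 13\right)\right) = - 121 \left(- 2 \cdot 13 \cdot 14\right) = - 121 \left(\left(-2\right) 182\right) = \left(-121\right) \left(-364\right) = 44044$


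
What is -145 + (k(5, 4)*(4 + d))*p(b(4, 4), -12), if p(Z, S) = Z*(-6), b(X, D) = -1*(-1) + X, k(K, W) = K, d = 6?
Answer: -1645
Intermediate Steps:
b(X, D) = 1 + X
p(Z, S) = -6*Z
-145 + (k(5, 4)*(4 + d))*p(b(4, 4), -12) = -145 + (5*(4 + 6))*(-6*(1 + 4)) = -145 + (5*10)*(-6*5) = -145 + 50*(-30) = -145 - 1500 = -1645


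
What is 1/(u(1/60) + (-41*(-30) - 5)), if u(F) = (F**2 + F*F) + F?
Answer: 1800/2205031 ≈ 0.00081632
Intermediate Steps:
u(F) = F + 2*F**2 (u(F) = (F**2 + F**2) + F = 2*F**2 + F = F + 2*F**2)
1/(u(1/60) + (-41*(-30) - 5)) = 1/((1 + 2/60)/60 + (-41*(-30) - 5)) = 1/((1 + 2*(1/60))/60 + (1230 - 5)) = 1/((1 + 1/30)/60 + 1225) = 1/((1/60)*(31/30) + 1225) = 1/(31/1800 + 1225) = 1/(2205031/1800) = 1800/2205031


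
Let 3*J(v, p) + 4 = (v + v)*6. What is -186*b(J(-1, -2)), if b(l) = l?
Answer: 992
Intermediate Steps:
J(v, p) = -4/3 + 4*v (J(v, p) = -4/3 + ((v + v)*6)/3 = -4/3 + ((2*v)*6)/3 = -4/3 + (12*v)/3 = -4/3 + 4*v)
-186*b(J(-1, -2)) = -186*(-4/3 + 4*(-1)) = -186*(-4/3 - 4) = -186*(-16/3) = 992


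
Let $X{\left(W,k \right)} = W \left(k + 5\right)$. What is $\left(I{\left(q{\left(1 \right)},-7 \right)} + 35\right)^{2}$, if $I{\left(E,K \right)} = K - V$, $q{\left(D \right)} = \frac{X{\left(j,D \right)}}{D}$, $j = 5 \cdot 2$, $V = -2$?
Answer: $900$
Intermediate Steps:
$j = 10$
$X{\left(W,k \right)} = W \left(5 + k\right)$
$q{\left(D \right)} = \frac{50 + 10 D}{D}$ ($q{\left(D \right)} = \frac{10 \left(5 + D\right)}{D} = \frac{50 + 10 D}{D}$)
$I{\left(E,K \right)} = 2 + K$ ($I{\left(E,K \right)} = K - -2 = K + 2 = 2 + K$)
$\left(I{\left(q{\left(1 \right)},-7 \right)} + 35\right)^{2} = \left(\left(2 - 7\right) + 35\right)^{2} = \left(-5 + 35\right)^{2} = 30^{2} = 900$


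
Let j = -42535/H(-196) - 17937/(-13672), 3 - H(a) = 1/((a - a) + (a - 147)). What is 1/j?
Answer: -1408216/19944923725 ≈ -7.0605e-5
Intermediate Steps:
H(a) = 3 - 1/(-147 + a) (H(a) = 3 - 1/((a - a) + (a - 147)) = 3 - 1/(0 + (-147 + a)) = 3 - 1/(-147 + a))
j = -19944923725/1408216 (j = -42535*(-147 - 196)/(-442 + 3*(-196)) - 17937/(-13672) = -42535*(-343/(-442 - 588)) - 17937*(-1/13672) = -42535/((-1/343*(-1030))) + 17937/13672 = -42535/1030/343 + 17937/13672 = -42535*343/1030 + 17937/13672 = -2917901/206 + 17937/13672 = -19944923725/1408216 ≈ -14163.)
1/j = 1/(-19944923725/1408216) = -1408216/19944923725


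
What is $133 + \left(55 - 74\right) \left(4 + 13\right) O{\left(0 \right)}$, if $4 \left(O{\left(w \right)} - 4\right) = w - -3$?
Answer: $- \frac{5605}{4} \approx -1401.3$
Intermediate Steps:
$O{\left(w \right)} = \frac{19}{4} + \frac{w}{4}$ ($O{\left(w \right)} = 4 + \frac{w - -3}{4} = 4 + \frac{w + 3}{4} = 4 + \frac{3 + w}{4} = 4 + \left(\frac{3}{4} + \frac{w}{4}\right) = \frac{19}{4} + \frac{w}{4}$)
$133 + \left(55 - 74\right) \left(4 + 13\right) O{\left(0 \right)} = 133 + \left(55 - 74\right) \left(4 + 13\right) \left(\frac{19}{4} + \frac{1}{4} \cdot 0\right) = 133 + \left(-19\right) 17 \left(\frac{19}{4} + 0\right) = 133 - \frac{6137}{4} = - \frac{5605}{4}$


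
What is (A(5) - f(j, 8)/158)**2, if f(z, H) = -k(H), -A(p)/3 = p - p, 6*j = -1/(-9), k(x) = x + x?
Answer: 64/6241 ≈ 0.010255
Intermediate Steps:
k(x) = 2*x
j = 1/54 (j = (-1/(-9))/6 = (-1*(-1/9))/6 = (1/6)*(1/9) = 1/54 ≈ 0.018519)
A(p) = 0 (A(p) = -3*(p - p) = -3*0 = 0)
f(z, H) = -2*H
(A(5) - f(j, 8)/158)**2 = (0 - (-2*8)/158)**2 = (0 - (-16)/158)**2 = (0 - 1*(-8/79))**2 = (0 + 8/79)**2 = (8/79)**2 = 64/6241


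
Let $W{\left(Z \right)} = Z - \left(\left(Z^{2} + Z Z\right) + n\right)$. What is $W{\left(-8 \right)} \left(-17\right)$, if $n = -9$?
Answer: $2159$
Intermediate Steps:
$W{\left(Z \right)} = 9 + Z - 2 Z^{2}$ ($W{\left(Z \right)} = Z - \left(\left(Z^{2} + Z Z\right) - 9\right) = Z - \left(\left(Z^{2} + Z^{2}\right) - 9\right) = Z - \left(2 Z^{2} - 9\right) = Z - \left(-9 + 2 Z^{2}\right) = 9 + Z - 2 Z^{2}$)
$W{\left(-8 \right)} \left(-17\right) = \left(9 - 8 - 2 \left(-8\right)^{2}\right) \left(-17\right) = \left(9 - 8 - 128\right) \left(-17\right) = \left(-127\right) \left(-17\right) = 2159$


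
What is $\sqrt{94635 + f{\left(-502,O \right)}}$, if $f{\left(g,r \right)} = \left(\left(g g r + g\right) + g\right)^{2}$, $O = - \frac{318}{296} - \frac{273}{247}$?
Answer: $\frac{2 \sqrt{37411103260867549}}{703} \approx 5.5027 \cdot 10^{5}$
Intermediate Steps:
$O = - \frac{6129}{2812}$ ($O = \left(-318\right) \frac{1}{296} - \frac{21}{19} = - \frac{159}{148} - \frac{21}{19} = - \frac{6129}{2812} \approx -2.1796$)
$f{\left(g,r \right)} = \left(2 g + r g^{2}\right)^{2}$ ($f{\left(g,r \right)} = \left(\left(g^{2} r + g\right) + g\right)^{2} = \left(\left(r g^{2} + g\right) + g\right)^{2} = \left(\left(g + r g^{2}\right) + g\right)^{2} = \left(2 g + r g^{2}\right)^{2}$)
$\sqrt{94635 + f{\left(-502,O \right)}} = \sqrt{94635 + \left(-502\right)^{2} \left(2 - - \frac{1538379}{1406}\right)^{2}} = \sqrt{94635 + 252004 \left(2 + \frac{1538379}{1406}\right)^{2}} = \sqrt{94635 + 252004 \left(\frac{1541191}{1406}\right)^{2}} = \sqrt{94635 + 252004 \cdot \frac{2375269698481}{1976836}} = \sqrt{94635 + \frac{149644366274001481}{494209}} = \sqrt{\frac{149644413043470196}{494209}} = \frac{2 \sqrt{37411103260867549}}{703}$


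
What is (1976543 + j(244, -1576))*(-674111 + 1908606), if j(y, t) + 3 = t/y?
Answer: 148841267194270/61 ≈ 2.4400e+12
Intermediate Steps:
j(y, t) = -3 + t/y
(1976543 + j(244, -1576))*(-674111 + 1908606) = (1976543 + (-3 - 1576/244))*(-674111 + 1908606) = (1976543 + (-3 - 1576*1/244))*1234495 = (1976543 + (-3 - 394/61))*1234495 = (1976543 - 577/61)*1234495 = (120568546/61)*1234495 = 148841267194270/61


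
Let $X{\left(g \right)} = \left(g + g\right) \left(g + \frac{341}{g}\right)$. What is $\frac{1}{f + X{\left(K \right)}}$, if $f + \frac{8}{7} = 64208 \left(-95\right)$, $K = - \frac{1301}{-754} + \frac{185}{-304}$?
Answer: $- \frac{45972477824}{280389665941276585} \approx -1.6396 \cdot 10^{-7}$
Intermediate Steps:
$K = \frac{128007}{114608}$ ($K = \left(-1301\right) \left(- \frac{1}{754}\right) + 185 \left(- \frac{1}{304}\right) = \frac{1301}{754} - \frac{185}{304} = \frac{128007}{114608} \approx 1.1169$)
$f = - \frac{42698328}{7}$ ($f = - \frac{8}{7} + 64208 \left(-95\right) = - \frac{8}{7} - 6099760 = - \frac{42698328}{7} \approx -6.0998 \cdot 10^{6}$)
$X{\left(g \right)} = 2 g \left(g + \frac{341}{g}\right)$
$\frac{1}{f + X{\left(K \right)}} = \frac{1}{- \frac{42698328}{7} + \left(682 + 2 \left(\frac{128007}{114608}\right)^{2}\right)} = \frac{1}{- \frac{42698328}{7} + \left(682 + 2 \cdot \frac{16385792049}{13134993664}\right)} = \frac{1}{- \frac{42698328}{7} + \left(682 + \frac{16385792049}{6567496832}\right)} = \frac{1}{- \frac{42698328}{7} + \frac{4495418631473}{6567496832}} = \frac{1}{- \frac{280389665941276585}{45972477824}} = - \frac{45972477824}{280389665941276585}$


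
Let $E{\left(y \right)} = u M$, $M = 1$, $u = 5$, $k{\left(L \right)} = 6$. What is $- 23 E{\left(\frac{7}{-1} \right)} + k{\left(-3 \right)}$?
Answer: $-109$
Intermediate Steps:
$E{\left(y \right)} = 5$ ($E{\left(y \right)} = 5 \cdot 1 = 5$)
$- 23 E{\left(\frac{7}{-1} \right)} + k{\left(-3 \right)} = \left(-23\right) 5 + 6 = -115 + 6 = -109$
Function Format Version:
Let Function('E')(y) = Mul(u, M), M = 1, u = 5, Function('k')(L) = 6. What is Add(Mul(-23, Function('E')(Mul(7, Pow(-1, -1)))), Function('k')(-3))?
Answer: -109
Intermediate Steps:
Function('E')(y) = 5 (Function('E')(y) = Mul(5, 1) = 5)
Add(Mul(-23, Function('E')(Mul(7, Pow(-1, -1)))), Function('k')(-3)) = Add(Mul(-23, 5), 6) = Add(-115, 6) = -109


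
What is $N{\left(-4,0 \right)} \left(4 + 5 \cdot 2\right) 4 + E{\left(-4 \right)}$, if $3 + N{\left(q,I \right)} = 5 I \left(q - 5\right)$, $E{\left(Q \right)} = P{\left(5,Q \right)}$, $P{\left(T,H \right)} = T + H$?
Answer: $-167$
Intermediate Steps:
$P{\left(T,H \right)} = H + T$
$E{\left(Q \right)} = 5 + Q$ ($E{\left(Q \right)} = Q + 5 = 5 + Q$)
$N{\left(q,I \right)} = -3 + 5 I \left(-5 + q\right)$ ($N{\left(q,I \right)} = -3 + 5 I \left(q - 5\right) = -3 + 5 I \left(-5 + q\right)$)
$N{\left(-4,0 \right)} \left(4 + 5 \cdot 2\right) 4 + E{\left(-4 \right)} = \left(-3 - 0 + 5 \cdot 0 \left(-4\right)\right) \left(4 + 5 \cdot 2\right) 4 + \left(5 - 4\right) = \left(-3 + 0 + 0\right) \left(4 + 10\right) 4 + 1 = - 3 \cdot 14 \cdot 4 + 1 = \left(-3\right) 56 + 1 = -168 + 1 = -167$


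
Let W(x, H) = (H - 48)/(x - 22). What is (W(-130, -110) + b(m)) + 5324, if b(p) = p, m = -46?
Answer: 401207/76 ≈ 5279.0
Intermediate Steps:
W(x, H) = (-48 + H)/(-22 + x)
(W(-130, -110) + b(m)) + 5324 = ((-48 - 110)/(-22 - 130) - 46) + 5324 = (-158/(-152) - 46) + 5324 = (-1/152*(-158) - 46) + 5324 = (79/76 - 46) + 5324 = -3417/76 + 5324 = 401207/76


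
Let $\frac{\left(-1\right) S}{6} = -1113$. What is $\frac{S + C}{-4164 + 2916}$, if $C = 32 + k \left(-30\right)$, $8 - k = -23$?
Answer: $- \frac{1445}{312} \approx -4.6314$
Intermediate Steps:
$k = 31$ ($k = 8 - -23 = 8 + 23 = 31$)
$S = 6678$ ($S = \left(-6\right) \left(-1113\right) = 6678$)
$C = -898$ ($C = 32 + 31 \left(-30\right) = 32 - 930 = -898$)
$\frac{S + C}{-4164 + 2916} = \frac{6678 - 898}{-4164 + 2916} = \frac{5780}{-1248} = 5780 \left(- \frac{1}{1248}\right) = - \frac{1445}{312}$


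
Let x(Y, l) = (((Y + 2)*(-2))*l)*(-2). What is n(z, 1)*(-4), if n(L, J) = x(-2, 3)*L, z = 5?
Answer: 0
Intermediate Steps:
x(Y, l) = -2*l*(-4 - 2*Y) (x(Y, l) = (((2 + Y)*(-2))*l)*(-2) = ((-4 - 2*Y)*l)*(-2) = (l*(-4 - 2*Y))*(-2) = -2*l*(-4 - 2*Y))
n(L, J) = 0 (n(L, J) = (4*3*(2 - 2))*L = (4*3*0)*L = 0*L = 0)
n(z, 1)*(-4) = 0*(-4) = 0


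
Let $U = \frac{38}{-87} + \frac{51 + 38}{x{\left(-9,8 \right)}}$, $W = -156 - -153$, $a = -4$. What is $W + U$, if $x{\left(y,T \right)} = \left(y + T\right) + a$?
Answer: $- \frac{9238}{435} \approx -21.237$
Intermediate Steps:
$x{\left(y,T \right)} = -4 + T + y$ ($x{\left(y,T \right)} = \left(y + T\right) - 4 = \left(T + y\right) - 4 = -4 + T + y$)
$W = -3$ ($W = -156 + 153 = -3$)
$U = - \frac{7933}{435}$ ($U = \frac{38}{-87} + \frac{51 + 38}{-4 + 8 - 9} = 38 \left(- \frac{1}{87}\right) + \frac{89}{-5} = - \frac{38}{87} + 89 \left(- \frac{1}{5}\right) = - \frac{38}{87} - \frac{89}{5} = - \frac{7933}{435} \approx -18.237$)
$W + U = -3 - \frac{7933}{435} = - \frac{9238}{435}$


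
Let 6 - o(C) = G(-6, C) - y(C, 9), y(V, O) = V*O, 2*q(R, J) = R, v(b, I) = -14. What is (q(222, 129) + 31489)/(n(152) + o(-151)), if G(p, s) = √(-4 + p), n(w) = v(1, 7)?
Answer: -43197200/1868699 + 31600*I*√10/1868699 ≈ -23.116 + 0.053475*I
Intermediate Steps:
q(R, J) = R/2
n(w) = -14
y(V, O) = O*V
o(C) = 6 + 9*C - I*√10 (o(C) = 6 - (√(-4 - 6) - 9*C) = 6 - (√(-10) - 9*C) = 6 - (I*√10 - 9*C) = 6 - (-9*C + I*√10) = 6 + (9*C - I*√10) = 6 + 9*C - I*√10)
(q(222, 129) + 31489)/(n(152) + o(-151)) = ((½)*222 + 31489)/(-14 + (6 + 9*(-151) - I*√10)) = (111 + 31489)/(-14 + (6 - 1359 - I*√10)) = 31600/(-14 + (-1353 - I*√10)) = 31600/(-1367 - I*√10)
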